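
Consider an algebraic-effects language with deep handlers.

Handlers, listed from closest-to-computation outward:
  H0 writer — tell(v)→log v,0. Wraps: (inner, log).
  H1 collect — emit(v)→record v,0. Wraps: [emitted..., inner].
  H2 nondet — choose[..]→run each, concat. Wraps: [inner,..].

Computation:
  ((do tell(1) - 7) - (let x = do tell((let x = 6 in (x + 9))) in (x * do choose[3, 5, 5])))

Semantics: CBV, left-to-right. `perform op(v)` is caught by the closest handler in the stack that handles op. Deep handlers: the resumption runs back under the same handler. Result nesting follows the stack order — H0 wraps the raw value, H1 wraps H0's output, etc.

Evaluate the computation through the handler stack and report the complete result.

Working:
tell(1) @ H0 ⇒ log+=1
tell(15) @ H0 ⇒ log+=15
choose[3, 5, 5] @ H2
  branch[0] choose=3:
    H0 returns (-7, (1, 15))
    H1 returns [(-7, (1, 15))]
    H2 returns [[(-7, (1, 15))]]
  branch[1] choose=5:
    H0 returns (-7, (1, 15))
    H1 returns [(-7, (1, 15))]
    H2 returns [[(-7, (1, 15))]]
  branch[2] choose=5:
    H0 returns (-7, (1, 15))
    H1 returns [(-7, (1, 15))]
    H2 returns [[(-7, (1, 15))]]
= [[(-7, (1, 15))], [(-7, (1, 15))], [(-7, (1, 15))]]

Answer: [[(-7, (1, 15))], [(-7, (1, 15))], [(-7, (1, 15))]]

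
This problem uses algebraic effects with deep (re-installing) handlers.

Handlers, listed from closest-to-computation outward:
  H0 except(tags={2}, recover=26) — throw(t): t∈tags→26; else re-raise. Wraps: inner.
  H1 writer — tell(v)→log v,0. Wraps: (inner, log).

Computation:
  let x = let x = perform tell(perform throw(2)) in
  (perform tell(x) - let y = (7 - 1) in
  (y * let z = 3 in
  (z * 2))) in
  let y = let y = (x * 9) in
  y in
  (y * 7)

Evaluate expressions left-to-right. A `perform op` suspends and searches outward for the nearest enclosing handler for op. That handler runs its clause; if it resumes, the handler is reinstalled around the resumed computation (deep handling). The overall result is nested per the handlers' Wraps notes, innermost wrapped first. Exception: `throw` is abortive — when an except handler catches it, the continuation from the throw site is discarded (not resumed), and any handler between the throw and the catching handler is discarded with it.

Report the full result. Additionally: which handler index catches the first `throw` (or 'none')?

Answer: (26, ()) ; first throw caught by: H0

Evaluation trace:
throw(2) @ H0 caught ⇒ 26
H1 returns (26, ())
= (26, ())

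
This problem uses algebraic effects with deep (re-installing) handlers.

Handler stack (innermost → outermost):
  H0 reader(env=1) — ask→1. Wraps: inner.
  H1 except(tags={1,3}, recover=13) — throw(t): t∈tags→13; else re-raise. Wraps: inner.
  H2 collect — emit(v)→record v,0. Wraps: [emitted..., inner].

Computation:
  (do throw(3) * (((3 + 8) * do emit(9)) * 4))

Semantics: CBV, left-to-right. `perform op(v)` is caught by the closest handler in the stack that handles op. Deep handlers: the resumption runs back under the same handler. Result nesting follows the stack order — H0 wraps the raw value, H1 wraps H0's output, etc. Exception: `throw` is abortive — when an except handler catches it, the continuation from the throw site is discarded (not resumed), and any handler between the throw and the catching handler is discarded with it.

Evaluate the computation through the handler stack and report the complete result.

Answer: [13]

Working:
throw(3) @ H1 caught ⇒ 13
H2 returns [13]
= [13]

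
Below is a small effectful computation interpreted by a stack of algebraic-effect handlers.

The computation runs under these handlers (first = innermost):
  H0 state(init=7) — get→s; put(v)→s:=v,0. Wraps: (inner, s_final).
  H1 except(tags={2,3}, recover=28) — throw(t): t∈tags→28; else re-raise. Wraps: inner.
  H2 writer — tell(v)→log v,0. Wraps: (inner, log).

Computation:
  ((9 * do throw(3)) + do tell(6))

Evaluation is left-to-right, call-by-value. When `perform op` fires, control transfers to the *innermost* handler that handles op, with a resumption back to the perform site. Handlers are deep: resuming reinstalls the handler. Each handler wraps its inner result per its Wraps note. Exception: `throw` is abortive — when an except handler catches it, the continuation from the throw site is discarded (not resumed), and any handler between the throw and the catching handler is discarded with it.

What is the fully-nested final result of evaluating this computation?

Answer: (28, ())

Working:
throw(3) @ H1 caught ⇒ 28
H2 returns (28, ())
= (28, ())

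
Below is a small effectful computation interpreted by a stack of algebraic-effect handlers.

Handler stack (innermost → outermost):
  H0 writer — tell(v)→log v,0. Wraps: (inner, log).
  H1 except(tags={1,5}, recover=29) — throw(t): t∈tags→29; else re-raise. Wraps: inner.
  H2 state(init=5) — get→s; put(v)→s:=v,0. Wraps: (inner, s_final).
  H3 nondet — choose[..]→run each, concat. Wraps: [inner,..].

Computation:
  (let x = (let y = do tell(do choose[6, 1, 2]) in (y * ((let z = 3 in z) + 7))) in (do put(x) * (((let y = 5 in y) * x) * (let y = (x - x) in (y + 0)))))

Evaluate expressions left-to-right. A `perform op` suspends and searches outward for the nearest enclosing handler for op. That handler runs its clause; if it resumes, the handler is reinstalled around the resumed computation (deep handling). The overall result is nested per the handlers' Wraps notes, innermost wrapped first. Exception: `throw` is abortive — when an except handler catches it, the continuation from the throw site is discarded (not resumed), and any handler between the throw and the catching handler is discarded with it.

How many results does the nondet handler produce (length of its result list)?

Answer: 3

Working:
choose[6, 1, 2] @ H3
  branch[0] choose=6:
    tell(6) @ H0 ⇒ log+=6
    put(0) @ H2 ⇒ s:=0
    H0 returns (0, (6))
    H1 returns (0, (6))
    H2 returns ((0, (6)), 0)
    H3 returns [((0, (6)), 0)]
  branch[1] choose=1:
    tell(1) @ H0 ⇒ log+=1
    put(0) @ H2 ⇒ s:=0
    H0 returns (0, (1))
    H1 returns (0, (1))
    H2 returns ((0, (1)), 0)
    H3 returns [((0, (1)), 0)]
  branch[2] choose=2:
    tell(2) @ H0 ⇒ log+=2
    put(0) @ H2 ⇒ s:=0
    H0 returns (0, (2))
    H1 returns (0, (2))
    H2 returns ((0, (2)), 0)
    H3 returns [((0, (2)), 0)]
= [((0, (6)), 0), ((0, (1)), 0), ((0, (2)), 0)]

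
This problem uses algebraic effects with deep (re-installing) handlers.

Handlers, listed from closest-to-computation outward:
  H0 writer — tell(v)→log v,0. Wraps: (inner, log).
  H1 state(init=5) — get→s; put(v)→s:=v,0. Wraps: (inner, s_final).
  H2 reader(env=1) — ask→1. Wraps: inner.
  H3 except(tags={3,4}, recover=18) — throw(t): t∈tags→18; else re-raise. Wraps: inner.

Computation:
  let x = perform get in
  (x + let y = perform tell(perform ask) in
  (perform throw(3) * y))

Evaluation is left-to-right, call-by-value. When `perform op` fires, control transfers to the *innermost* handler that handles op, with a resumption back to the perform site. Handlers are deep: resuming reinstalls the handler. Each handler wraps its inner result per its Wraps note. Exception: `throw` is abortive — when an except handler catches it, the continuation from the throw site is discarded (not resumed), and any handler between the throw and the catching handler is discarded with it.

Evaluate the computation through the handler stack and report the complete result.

Working:
get @ H1 ⇒ 5
ask @ H2 ⇒ 1
tell(1) @ H0 ⇒ log+=1
throw(3) @ H3 caught ⇒ 18
= 18

Answer: 18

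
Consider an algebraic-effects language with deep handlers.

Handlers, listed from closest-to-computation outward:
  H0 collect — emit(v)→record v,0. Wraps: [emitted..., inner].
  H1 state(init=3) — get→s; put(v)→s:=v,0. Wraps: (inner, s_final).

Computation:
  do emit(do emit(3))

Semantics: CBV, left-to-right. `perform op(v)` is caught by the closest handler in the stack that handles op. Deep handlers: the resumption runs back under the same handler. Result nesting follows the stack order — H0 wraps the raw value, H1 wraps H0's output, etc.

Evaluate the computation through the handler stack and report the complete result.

Answer: ([3, 0, 0], 3)

Step-by-step:
emit(3) @ H0 ⇒ out+=3
emit(0) @ H0 ⇒ out+=0
H0 returns [3, 0, 0]
H1 returns ([3, 0, 0], 3)
= ([3, 0, 0], 3)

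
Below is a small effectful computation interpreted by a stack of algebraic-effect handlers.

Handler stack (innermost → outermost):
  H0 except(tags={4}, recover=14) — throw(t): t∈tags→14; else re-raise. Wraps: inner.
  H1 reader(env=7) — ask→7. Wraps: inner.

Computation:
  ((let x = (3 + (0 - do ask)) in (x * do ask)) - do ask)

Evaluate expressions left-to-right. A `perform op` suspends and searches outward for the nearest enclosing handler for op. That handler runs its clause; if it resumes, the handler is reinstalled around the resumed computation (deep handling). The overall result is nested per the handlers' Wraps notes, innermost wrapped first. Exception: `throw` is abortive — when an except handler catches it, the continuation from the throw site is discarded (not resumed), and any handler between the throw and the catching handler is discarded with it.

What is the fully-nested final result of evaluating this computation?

Evaluation trace:
ask @ H1 ⇒ 7
ask @ H1 ⇒ 7
ask @ H1 ⇒ 7
H0 returns -35
H1 returns -35
= -35

Answer: -35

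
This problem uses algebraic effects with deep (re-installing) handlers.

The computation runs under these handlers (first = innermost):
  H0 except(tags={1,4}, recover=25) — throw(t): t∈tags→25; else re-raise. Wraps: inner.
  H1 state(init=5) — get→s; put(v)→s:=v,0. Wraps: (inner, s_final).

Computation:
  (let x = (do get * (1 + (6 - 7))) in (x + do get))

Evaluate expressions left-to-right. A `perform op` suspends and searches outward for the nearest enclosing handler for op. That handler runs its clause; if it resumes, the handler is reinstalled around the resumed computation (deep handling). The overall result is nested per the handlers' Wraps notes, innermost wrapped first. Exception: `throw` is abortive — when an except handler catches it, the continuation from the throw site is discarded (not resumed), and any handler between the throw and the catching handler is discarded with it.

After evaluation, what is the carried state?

Answer: 5

Evaluation trace:
get @ H1 ⇒ 5
get @ H1 ⇒ 5
H0 returns 5
H1 returns (5, 5)
= (5, 5)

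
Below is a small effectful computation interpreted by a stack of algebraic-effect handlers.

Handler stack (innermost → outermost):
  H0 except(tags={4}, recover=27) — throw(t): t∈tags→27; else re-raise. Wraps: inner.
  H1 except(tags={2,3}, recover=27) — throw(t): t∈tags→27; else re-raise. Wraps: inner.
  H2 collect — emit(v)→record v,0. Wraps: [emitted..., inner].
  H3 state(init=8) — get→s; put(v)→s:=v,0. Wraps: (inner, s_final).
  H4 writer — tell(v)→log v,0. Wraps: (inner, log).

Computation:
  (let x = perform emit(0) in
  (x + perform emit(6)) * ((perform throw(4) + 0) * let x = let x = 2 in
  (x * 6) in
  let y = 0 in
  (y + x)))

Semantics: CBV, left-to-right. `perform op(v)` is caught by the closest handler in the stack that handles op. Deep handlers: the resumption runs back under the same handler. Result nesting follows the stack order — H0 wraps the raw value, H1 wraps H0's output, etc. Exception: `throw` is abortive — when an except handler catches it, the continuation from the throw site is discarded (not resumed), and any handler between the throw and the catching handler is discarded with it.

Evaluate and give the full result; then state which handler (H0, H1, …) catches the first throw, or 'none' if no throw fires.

Evaluation trace:
emit(0) @ H2 ⇒ out+=0
emit(6) @ H2 ⇒ out+=6
throw(4) @ H0 caught ⇒ 27
H1 returns 27
H2 returns [0, 6, 27]
H3 returns ([0, 6, 27], 8)
H4 returns (([0, 6, 27], 8), ())
= (([0, 6, 27], 8), ())

Answer: (([0, 6, 27], 8), ()) ; first throw caught by: H0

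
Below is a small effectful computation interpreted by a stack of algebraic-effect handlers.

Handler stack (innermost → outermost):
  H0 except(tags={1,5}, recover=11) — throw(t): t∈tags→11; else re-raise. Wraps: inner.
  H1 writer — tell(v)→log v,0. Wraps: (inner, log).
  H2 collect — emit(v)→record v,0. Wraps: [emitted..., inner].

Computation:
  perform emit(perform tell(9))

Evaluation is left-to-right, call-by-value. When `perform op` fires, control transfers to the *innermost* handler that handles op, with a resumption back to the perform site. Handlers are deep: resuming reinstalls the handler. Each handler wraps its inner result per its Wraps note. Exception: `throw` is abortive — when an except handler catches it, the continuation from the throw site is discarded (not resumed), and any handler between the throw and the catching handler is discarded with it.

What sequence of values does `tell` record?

Step-by-step:
tell(9) @ H1 ⇒ log+=9
emit(0) @ H2 ⇒ out+=0
H0 returns 0
H1 returns (0, (9))
H2 returns [0, (0, (9))]
= [0, (0, (9))]

Answer: (9)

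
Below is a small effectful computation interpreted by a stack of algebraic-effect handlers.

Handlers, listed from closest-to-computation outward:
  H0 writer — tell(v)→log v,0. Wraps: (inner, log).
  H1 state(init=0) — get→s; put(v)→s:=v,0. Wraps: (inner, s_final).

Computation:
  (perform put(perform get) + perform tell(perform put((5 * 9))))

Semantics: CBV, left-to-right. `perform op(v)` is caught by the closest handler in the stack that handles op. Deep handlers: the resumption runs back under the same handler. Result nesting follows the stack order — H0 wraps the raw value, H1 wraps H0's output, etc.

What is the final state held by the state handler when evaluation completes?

Working:
get @ H1 ⇒ 0
put(0) @ H1 ⇒ s:=0
put(45) @ H1 ⇒ s:=45
tell(0) @ H0 ⇒ log+=0
H0 returns (0, (0))
H1 returns ((0, (0)), 45)
= ((0, (0)), 45)

Answer: 45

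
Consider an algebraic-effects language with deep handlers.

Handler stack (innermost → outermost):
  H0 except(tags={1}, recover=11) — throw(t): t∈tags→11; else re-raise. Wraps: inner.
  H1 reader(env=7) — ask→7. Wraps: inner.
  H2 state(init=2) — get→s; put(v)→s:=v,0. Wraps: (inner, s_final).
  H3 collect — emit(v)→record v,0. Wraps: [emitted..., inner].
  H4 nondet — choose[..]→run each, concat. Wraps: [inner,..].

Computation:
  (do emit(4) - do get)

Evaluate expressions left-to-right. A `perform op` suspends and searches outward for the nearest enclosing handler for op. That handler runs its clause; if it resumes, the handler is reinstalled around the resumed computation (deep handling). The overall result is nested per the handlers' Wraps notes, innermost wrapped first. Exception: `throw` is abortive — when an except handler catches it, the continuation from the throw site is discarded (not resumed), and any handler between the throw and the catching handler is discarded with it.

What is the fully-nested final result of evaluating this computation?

Answer: [[4, (-2, 2)]]

Step-by-step:
emit(4) @ H3 ⇒ out+=4
get @ H2 ⇒ 2
H0 returns -2
H1 returns -2
H2 returns (-2, 2)
H3 returns [4, (-2, 2)]
H4 returns [[4, (-2, 2)]]
= [[4, (-2, 2)]]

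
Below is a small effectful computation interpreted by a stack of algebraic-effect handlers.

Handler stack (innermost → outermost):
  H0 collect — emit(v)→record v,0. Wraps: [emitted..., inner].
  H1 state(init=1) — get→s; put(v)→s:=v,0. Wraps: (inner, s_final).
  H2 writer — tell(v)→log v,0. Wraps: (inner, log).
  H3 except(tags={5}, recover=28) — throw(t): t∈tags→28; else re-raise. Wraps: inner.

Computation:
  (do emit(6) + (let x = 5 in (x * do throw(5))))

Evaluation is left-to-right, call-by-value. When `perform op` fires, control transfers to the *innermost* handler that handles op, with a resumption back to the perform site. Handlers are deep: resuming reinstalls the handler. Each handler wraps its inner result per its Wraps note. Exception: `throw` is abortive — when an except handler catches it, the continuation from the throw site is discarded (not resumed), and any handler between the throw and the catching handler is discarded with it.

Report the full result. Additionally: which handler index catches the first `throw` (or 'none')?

Working:
emit(6) @ H0 ⇒ out+=6
throw(5) @ H3 caught ⇒ 28
= 28

Answer: 28 ; first throw caught by: H3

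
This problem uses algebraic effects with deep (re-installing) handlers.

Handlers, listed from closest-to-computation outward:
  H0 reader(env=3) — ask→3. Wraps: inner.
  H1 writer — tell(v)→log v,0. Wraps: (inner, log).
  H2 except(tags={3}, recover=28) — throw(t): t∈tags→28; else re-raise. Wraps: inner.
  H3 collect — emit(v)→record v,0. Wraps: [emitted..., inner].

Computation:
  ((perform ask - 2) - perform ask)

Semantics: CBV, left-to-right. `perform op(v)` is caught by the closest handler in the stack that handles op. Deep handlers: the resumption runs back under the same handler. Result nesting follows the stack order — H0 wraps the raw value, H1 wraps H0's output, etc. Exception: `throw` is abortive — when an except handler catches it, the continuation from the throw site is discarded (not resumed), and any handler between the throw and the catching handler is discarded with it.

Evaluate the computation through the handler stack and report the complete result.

Answer: [(-2, ())]

Step-by-step:
ask @ H0 ⇒ 3
ask @ H0 ⇒ 3
H0 returns -2
H1 returns (-2, ())
H2 returns (-2, ())
H3 returns [(-2, ())]
= [(-2, ())]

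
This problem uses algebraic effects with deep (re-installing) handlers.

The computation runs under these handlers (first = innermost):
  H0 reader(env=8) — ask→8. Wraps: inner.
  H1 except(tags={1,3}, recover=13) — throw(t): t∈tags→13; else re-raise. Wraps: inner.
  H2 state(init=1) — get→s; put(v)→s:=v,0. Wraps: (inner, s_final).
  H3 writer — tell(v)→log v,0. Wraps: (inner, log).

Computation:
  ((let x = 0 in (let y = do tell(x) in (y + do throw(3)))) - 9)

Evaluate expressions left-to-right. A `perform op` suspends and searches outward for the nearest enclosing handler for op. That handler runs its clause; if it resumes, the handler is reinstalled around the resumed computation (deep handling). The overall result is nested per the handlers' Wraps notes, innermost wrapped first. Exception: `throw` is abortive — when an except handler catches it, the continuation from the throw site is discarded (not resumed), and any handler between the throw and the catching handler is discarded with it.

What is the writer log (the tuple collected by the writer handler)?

Step-by-step:
tell(0) @ H3 ⇒ log+=0
throw(3) @ H1 caught ⇒ 13
H2 returns (13, 1)
H3 returns ((13, 1), (0))
= ((13, 1), (0))

Answer: (0)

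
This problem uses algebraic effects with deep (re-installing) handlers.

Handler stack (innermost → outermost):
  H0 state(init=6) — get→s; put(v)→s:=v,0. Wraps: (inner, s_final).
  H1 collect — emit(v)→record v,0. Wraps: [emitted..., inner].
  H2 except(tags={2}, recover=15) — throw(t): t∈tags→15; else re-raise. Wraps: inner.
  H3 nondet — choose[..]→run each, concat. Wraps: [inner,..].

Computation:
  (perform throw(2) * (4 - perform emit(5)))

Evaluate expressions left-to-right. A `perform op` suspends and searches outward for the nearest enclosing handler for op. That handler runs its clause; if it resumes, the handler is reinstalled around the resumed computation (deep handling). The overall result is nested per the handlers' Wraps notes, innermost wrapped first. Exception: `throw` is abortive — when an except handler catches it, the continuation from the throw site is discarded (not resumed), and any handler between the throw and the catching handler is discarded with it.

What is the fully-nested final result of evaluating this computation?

Answer: [15]

Step-by-step:
throw(2) @ H2 caught ⇒ 15
H3 returns [15]
= [15]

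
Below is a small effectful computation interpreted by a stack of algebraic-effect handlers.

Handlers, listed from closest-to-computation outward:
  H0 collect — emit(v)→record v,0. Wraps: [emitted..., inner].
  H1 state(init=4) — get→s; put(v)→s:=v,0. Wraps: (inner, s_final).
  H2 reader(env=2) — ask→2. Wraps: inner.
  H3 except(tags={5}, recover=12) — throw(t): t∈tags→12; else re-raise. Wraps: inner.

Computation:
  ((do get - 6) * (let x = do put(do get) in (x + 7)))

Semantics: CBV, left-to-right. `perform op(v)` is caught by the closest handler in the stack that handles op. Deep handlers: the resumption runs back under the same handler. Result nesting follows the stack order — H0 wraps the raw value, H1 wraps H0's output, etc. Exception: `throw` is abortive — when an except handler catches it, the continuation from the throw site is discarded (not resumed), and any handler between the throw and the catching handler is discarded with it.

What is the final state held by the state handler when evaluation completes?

Answer: 4

Step-by-step:
get @ H1 ⇒ 4
get @ H1 ⇒ 4
put(4) @ H1 ⇒ s:=4
H0 returns [-14]
H1 returns ([-14], 4)
H2 returns ([-14], 4)
H3 returns ([-14], 4)
= ([-14], 4)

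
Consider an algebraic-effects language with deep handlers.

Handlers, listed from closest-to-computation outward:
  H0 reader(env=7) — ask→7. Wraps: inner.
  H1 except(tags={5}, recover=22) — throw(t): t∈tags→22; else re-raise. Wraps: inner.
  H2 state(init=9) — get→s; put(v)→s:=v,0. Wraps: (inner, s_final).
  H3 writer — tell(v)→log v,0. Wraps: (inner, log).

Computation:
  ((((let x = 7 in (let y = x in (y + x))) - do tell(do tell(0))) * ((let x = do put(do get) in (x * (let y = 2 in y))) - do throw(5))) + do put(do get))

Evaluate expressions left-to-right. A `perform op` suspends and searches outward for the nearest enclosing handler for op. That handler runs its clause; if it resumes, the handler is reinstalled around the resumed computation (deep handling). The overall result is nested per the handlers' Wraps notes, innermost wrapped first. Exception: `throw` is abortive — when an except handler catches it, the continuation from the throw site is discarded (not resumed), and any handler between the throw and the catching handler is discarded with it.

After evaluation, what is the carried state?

Evaluation trace:
tell(0) @ H3 ⇒ log+=0
tell(0) @ H3 ⇒ log+=0
get @ H2 ⇒ 9
put(9) @ H2 ⇒ s:=9
throw(5) @ H1 caught ⇒ 22
H2 returns (22, 9)
H3 returns ((22, 9), (0, 0))
= ((22, 9), (0, 0))

Answer: 9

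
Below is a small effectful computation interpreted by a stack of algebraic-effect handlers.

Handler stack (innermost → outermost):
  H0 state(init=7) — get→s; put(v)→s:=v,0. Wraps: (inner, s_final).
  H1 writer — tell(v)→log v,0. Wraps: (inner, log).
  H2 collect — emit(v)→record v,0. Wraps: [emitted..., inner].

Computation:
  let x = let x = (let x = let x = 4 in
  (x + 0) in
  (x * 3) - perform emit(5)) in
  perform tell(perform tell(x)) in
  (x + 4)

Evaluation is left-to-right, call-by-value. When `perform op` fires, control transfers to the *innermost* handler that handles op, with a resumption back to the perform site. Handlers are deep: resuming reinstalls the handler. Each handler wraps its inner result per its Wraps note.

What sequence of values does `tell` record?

Answer: (12, 0)

Step-by-step:
emit(5) @ H2 ⇒ out+=5
tell(12) @ H1 ⇒ log+=12
tell(0) @ H1 ⇒ log+=0
H0 returns (4, 7)
H1 returns ((4, 7), (12, 0))
H2 returns [5, ((4, 7), (12, 0))]
= [5, ((4, 7), (12, 0))]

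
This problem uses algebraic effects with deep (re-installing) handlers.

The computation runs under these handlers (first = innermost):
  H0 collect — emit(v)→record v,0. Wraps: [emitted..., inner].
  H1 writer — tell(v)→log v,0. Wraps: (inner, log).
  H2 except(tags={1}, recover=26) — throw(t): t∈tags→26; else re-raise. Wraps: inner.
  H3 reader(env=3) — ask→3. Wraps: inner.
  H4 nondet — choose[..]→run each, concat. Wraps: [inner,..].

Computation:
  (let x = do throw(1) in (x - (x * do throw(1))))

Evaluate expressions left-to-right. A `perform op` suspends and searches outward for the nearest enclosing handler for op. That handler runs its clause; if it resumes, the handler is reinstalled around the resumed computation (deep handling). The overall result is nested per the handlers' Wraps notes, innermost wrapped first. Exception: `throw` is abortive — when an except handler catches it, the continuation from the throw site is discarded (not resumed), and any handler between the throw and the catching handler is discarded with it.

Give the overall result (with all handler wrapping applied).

Answer: [26]

Step-by-step:
throw(1) @ H2 caught ⇒ 26
H3 returns 26
H4 returns [26]
= [26]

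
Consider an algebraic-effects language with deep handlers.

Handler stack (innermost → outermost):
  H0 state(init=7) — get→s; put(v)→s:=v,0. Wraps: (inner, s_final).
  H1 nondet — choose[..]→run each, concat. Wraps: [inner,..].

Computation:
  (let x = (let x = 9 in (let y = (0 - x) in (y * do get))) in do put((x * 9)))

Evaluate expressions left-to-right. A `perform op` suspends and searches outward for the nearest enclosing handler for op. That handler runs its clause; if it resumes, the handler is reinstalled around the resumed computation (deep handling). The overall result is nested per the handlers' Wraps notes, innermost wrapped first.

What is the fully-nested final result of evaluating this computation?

Answer: [(0, -567)]

Step-by-step:
get @ H0 ⇒ 7
put(-567) @ H0 ⇒ s:=-567
H0 returns (0, -567)
H1 returns [(0, -567)]
= [(0, -567)]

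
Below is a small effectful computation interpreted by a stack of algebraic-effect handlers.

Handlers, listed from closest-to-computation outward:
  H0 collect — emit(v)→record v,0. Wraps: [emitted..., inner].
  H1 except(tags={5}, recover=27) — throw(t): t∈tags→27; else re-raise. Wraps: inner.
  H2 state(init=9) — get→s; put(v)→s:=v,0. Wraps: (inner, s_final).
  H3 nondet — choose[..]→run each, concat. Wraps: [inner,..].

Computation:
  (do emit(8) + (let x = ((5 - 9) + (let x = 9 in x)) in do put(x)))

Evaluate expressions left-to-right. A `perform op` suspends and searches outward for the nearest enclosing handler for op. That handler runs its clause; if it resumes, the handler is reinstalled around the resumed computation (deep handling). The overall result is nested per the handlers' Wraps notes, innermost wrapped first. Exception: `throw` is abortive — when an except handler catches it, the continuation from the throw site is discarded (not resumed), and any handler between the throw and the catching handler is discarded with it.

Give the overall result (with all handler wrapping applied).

Answer: [([8, 0], 5)]

Evaluation trace:
emit(8) @ H0 ⇒ out+=8
put(5) @ H2 ⇒ s:=5
H0 returns [8, 0]
H1 returns [8, 0]
H2 returns ([8, 0], 5)
H3 returns [([8, 0], 5)]
= [([8, 0], 5)]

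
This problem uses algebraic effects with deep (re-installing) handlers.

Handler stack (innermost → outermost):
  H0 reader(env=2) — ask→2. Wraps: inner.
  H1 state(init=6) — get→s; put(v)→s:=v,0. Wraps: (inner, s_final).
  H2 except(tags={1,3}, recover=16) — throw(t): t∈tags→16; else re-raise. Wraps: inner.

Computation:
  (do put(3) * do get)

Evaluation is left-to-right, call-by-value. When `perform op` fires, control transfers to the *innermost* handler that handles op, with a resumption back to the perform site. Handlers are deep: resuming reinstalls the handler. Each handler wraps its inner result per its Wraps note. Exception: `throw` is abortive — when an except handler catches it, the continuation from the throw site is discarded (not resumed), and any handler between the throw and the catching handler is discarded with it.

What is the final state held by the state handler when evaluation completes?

Step-by-step:
put(3) @ H1 ⇒ s:=3
get @ H1 ⇒ 3
H0 returns 0
H1 returns (0, 3)
H2 returns (0, 3)
= (0, 3)

Answer: 3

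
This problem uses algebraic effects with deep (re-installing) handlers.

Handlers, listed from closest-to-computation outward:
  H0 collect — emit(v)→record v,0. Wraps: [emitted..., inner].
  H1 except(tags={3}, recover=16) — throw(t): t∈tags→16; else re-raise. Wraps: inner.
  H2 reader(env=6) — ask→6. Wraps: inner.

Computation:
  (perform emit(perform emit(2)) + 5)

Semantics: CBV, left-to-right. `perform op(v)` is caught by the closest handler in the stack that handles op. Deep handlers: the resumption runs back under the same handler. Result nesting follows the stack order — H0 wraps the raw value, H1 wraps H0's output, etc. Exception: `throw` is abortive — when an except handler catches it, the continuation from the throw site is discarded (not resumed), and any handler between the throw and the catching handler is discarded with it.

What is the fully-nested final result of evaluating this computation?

Answer: [2, 0, 5]

Evaluation trace:
emit(2) @ H0 ⇒ out+=2
emit(0) @ H0 ⇒ out+=0
H0 returns [2, 0, 5]
H1 returns [2, 0, 5]
H2 returns [2, 0, 5]
= [2, 0, 5]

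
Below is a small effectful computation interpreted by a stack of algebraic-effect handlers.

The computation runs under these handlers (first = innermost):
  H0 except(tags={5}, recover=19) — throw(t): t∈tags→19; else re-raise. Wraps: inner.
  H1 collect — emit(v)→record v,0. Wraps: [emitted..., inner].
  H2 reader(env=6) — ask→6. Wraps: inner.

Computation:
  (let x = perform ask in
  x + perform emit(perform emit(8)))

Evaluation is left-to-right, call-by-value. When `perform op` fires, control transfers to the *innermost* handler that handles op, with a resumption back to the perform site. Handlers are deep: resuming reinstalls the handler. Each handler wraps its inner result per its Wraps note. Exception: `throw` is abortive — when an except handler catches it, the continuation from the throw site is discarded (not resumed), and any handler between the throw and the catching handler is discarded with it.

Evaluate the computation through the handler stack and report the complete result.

Answer: [8, 0, 6]

Evaluation trace:
ask @ H2 ⇒ 6
emit(8) @ H1 ⇒ out+=8
emit(0) @ H1 ⇒ out+=0
H0 returns 6
H1 returns [8, 0, 6]
H2 returns [8, 0, 6]
= [8, 0, 6]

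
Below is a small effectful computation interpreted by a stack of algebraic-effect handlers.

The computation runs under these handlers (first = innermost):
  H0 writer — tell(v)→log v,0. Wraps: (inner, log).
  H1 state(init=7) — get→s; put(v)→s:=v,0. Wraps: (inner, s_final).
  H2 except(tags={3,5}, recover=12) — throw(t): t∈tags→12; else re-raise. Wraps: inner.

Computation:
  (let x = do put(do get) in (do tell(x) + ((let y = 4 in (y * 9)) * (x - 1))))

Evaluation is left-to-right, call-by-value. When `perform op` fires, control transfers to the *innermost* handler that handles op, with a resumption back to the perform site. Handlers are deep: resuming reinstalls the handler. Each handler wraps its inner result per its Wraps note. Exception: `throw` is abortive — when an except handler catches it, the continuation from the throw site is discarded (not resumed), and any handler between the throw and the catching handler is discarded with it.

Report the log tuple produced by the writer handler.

Answer: (0)

Step-by-step:
get @ H1 ⇒ 7
put(7) @ H1 ⇒ s:=7
tell(0) @ H0 ⇒ log+=0
H0 returns (-36, (0))
H1 returns ((-36, (0)), 7)
H2 returns ((-36, (0)), 7)
= ((-36, (0)), 7)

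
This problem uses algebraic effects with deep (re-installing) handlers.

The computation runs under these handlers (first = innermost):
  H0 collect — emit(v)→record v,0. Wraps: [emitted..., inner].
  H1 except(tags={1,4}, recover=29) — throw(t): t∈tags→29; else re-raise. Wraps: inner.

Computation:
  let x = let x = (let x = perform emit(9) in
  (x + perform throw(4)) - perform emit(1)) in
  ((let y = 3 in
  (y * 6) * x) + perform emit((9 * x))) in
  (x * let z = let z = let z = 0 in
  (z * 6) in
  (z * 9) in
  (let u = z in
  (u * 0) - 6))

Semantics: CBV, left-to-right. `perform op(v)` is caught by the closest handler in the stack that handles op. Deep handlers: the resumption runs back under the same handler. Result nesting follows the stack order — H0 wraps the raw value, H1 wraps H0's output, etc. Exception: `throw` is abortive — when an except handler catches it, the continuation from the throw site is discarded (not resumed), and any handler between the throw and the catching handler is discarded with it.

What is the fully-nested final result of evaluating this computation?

Answer: 29

Evaluation trace:
emit(9) @ H0 ⇒ out+=9
throw(4) @ H1 caught ⇒ 29
= 29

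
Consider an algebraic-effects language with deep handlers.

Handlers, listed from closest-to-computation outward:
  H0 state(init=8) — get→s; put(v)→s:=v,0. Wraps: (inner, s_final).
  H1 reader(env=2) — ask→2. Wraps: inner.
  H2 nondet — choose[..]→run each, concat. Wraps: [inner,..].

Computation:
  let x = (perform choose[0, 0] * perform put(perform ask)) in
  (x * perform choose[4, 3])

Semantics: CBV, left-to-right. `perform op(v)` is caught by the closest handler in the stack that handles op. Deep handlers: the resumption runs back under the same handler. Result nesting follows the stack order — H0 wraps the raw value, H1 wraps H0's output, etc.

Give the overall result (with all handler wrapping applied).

Evaluation trace:
choose[0, 0] @ H2
  branch[0] choose=0:
    ask @ H1 ⇒ 2
    put(2) @ H0 ⇒ s:=2
    choose[4, 3] @ H2
      branch[0] choose=4:
        H0 returns (0, 2)
        H1 returns (0, 2)
        H2 returns [(0, 2)]
      branch[1] choose=3:
        H0 returns (0, 2)
        H1 returns (0, 2)
        H2 returns [(0, 2)]
  branch[1] choose=0:
    ask @ H1 ⇒ 2
    put(2) @ H0 ⇒ s:=2
    choose[4, 3] @ H2
      branch[0] choose=4:
        H0 returns (0, 2)
        H1 returns (0, 2)
        H2 returns [(0, 2)]
      branch[1] choose=3:
        H0 returns (0, 2)
        H1 returns (0, 2)
        H2 returns [(0, 2)]
= [(0, 2), (0, 2), (0, 2), (0, 2)]

Answer: [(0, 2), (0, 2), (0, 2), (0, 2)]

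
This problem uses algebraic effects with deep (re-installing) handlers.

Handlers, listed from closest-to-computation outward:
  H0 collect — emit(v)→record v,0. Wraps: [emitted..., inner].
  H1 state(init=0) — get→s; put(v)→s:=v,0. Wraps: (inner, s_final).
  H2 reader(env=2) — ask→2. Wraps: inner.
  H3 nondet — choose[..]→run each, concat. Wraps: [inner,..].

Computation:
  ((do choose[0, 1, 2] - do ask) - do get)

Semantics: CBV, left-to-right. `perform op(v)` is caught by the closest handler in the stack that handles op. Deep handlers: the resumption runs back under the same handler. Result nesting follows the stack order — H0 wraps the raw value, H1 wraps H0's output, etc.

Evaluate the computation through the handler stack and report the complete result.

Working:
choose[0, 1, 2] @ H3
  branch[0] choose=0:
    ask @ H2 ⇒ 2
    get @ H1 ⇒ 0
    H0 returns [-2]
    H1 returns ([-2], 0)
    H2 returns ([-2], 0)
    H3 returns [([-2], 0)]
  branch[1] choose=1:
    ask @ H2 ⇒ 2
    get @ H1 ⇒ 0
    H0 returns [-1]
    H1 returns ([-1], 0)
    H2 returns ([-1], 0)
    H3 returns [([-1], 0)]
  branch[2] choose=2:
    ask @ H2 ⇒ 2
    get @ H1 ⇒ 0
    H0 returns [0]
    H1 returns ([0], 0)
    H2 returns ([0], 0)
    H3 returns [([0], 0)]
= [([-2], 0), ([-1], 0), ([0], 0)]

Answer: [([-2], 0), ([-1], 0), ([0], 0)]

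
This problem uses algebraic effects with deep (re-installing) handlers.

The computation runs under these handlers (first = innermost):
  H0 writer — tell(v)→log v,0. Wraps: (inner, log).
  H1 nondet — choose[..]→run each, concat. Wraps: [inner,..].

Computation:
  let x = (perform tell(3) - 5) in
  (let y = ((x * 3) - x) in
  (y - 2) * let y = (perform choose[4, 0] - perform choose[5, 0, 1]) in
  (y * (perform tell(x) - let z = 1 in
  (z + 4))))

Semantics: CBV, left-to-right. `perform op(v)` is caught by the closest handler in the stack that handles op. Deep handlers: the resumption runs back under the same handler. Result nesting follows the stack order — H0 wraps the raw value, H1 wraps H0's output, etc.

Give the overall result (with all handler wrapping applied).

Answer: [(-60, (3, -5)), (240, (3, -5)), (180, (3, -5)), (-300, (3, -5)), (0, (3, -5)), (-60, (3, -5))]

Working:
tell(3) @ H0 ⇒ log+=3
choose[4, 0] @ H1
  branch[0] choose=4:
    choose[5, 0, 1] @ H1
      branch[0] choose=5:
        tell(-5) @ H0 ⇒ log+=-5
        H0 returns (-60, (3, -5))
        H1 returns [(-60, (3, -5))]
      branch[1] choose=0:
        tell(-5) @ H0 ⇒ log+=-5
        H0 returns (240, (3, -5))
        H1 returns [(240, (3, -5))]
      branch[2] choose=1:
        tell(-5) @ H0 ⇒ log+=-5
        H0 returns (180, (3, -5))
        H1 returns [(180, (3, -5))]
  branch[1] choose=0:
    choose[5, 0, 1] @ H1
      branch[0] choose=5:
        tell(-5) @ H0 ⇒ log+=-5
        H0 returns (-300, (3, -5))
        H1 returns [(-300, (3, -5))]
      branch[1] choose=0:
        tell(-5) @ H0 ⇒ log+=-5
        H0 returns (0, (3, -5))
        H1 returns [(0, (3, -5))]
      branch[2] choose=1:
        tell(-5) @ H0 ⇒ log+=-5
        H0 returns (-60, (3, -5))
        H1 returns [(-60, (3, -5))]
= [(-60, (3, -5)), (240, (3, -5)), (180, (3, -5)), (-300, (3, -5)), (0, (3, -5)), (-60, (3, -5))]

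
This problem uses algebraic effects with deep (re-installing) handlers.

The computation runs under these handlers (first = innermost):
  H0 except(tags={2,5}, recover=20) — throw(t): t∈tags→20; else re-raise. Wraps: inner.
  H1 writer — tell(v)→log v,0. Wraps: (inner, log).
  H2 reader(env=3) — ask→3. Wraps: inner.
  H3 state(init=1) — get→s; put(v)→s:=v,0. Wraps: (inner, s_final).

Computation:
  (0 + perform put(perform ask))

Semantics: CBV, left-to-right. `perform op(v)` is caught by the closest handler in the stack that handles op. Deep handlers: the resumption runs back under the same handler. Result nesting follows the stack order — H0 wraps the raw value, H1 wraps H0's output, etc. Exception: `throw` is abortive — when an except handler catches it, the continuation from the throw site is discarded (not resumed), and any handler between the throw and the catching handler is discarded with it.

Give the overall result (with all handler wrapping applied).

Evaluation trace:
ask @ H2 ⇒ 3
put(3) @ H3 ⇒ s:=3
H0 returns 0
H1 returns (0, ())
H2 returns (0, ())
H3 returns ((0, ()), 3)
= ((0, ()), 3)

Answer: ((0, ()), 3)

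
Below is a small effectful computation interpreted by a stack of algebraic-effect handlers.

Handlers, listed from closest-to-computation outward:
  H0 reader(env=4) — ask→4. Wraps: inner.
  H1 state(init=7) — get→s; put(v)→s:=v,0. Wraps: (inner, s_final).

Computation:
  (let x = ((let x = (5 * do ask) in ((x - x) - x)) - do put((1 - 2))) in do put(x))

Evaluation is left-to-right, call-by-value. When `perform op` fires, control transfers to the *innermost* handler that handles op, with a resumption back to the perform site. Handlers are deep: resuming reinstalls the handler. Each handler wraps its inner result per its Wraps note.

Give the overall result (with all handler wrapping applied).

Step-by-step:
ask @ H0 ⇒ 4
put(-1) @ H1 ⇒ s:=-1
put(-20) @ H1 ⇒ s:=-20
H0 returns 0
H1 returns (0, -20)
= (0, -20)

Answer: (0, -20)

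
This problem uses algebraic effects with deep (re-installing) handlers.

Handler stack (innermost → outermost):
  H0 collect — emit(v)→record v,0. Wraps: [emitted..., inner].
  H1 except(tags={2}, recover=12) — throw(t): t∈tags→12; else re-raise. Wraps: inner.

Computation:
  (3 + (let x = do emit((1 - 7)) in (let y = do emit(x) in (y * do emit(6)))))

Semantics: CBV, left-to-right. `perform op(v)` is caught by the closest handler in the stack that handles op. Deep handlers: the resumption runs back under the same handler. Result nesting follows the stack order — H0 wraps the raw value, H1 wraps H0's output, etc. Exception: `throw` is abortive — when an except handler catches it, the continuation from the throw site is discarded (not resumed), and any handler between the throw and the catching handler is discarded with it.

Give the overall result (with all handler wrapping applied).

Answer: [-6, 0, 6, 3]

Step-by-step:
emit(-6) @ H0 ⇒ out+=-6
emit(0) @ H0 ⇒ out+=0
emit(6) @ H0 ⇒ out+=6
H0 returns [-6, 0, 6, 3]
H1 returns [-6, 0, 6, 3]
= [-6, 0, 6, 3]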